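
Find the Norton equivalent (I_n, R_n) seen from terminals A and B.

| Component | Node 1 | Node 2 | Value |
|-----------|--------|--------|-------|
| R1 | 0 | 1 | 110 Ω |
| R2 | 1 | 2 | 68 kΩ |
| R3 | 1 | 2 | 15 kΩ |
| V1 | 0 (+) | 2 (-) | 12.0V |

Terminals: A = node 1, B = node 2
Find the Thévenin equivalent first; then I_n = V_th/R_th and R_n = R_th.
Step 1 — V_th is the open-circuit voltage V_A - V_B (nothing connected across the terminals).
Nodal analysis, taking node 2 as the 0 V reference.
Source V1 fixes V_0 = 12 V.
KCL at each unknown node (sum of currents leaving = 0; resistances in Ω):
  Node 1: (V_1 - 12)/110 + (V_1 - 0)/68000 + (V_1 - 0)/15000 = 0
Collecting terms: 0.009172 × V_1 = 0.1091  =>  V_1 = 11.89 V
V_th = V_1 - V_2 = 11.89 - 0 = 11.89 V
Step 2 — R_th: zero the source — replace V1 by a short circuit (node 2 merges into node 0) — and find the resistance seen between A (node 1) and B (node 0).
Reduce the network between node 1 (A) and node 0 (B) by series/parallel combination:
  Rp1 = R1 ‖ R2 ‖ R3 (parallel, all between nodes 0 and 1) = 1/(1/110 + 1/68000 + 1/15000) = 109 Ω
R_th = 109 Ω
I_n = V_th/R_th = 11.89/109 = 0.1091 A, and R_n = R_th = 109 Ω

Final answer: I_n = 0.1091 A, R_n = 109 Ω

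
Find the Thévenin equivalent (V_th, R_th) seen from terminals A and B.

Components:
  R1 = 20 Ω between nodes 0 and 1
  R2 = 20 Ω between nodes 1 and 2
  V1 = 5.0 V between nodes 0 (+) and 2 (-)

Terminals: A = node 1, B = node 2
Step 1 — V_th is the open-circuit voltage V_A - V_B (nothing connected across the terminals).
Nodal analysis, taking node 2 as the 0 V reference.
Source V1 fixes V_0 = 5 V.
KCL at each unknown node (sum of currents leaving = 0; resistances in Ω):
  Node 1: (V_1 - 5)/20 + (V_1 - 0)/20 = 0
Collecting terms: 0.1 × V_1 = 0.25  =>  V_1 = 2.5 V
V_th = V_1 - V_2 = 2.5 - 0 = 2.5 V
Step 2 — R_th: zero the source — replace V1 by a short circuit (node 2 merges into node 0) — and find the resistance seen between A (node 1) and B (node 0).
Reduce the network between node 1 (A) and node 0 (B) by series/parallel combination:
  Rp1 = R1 ‖ R2 (parallel, both between nodes 0 and 1) = 1/(1/20 + 1/20) = 10 Ω
R_th = 10 Ω

Final answer: V_th = 2.5 V, R_th = 10 Ω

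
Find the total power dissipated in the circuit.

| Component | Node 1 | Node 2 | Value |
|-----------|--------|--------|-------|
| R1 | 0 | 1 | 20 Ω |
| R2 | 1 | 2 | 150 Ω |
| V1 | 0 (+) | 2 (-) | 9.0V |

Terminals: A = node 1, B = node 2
Nodal analysis, taking node 2 as the 0 V reference.
Source V1 fixes V_0 = 9 V.
KCL at each unknown node (sum of currents leaving = 0; resistances in Ω):
  Node 1: (V_1 - 9)/20 + (V_1 - 0)/150 = 0
Collecting terms: 0.05667 × V_1 = 0.45  =>  V_1 = 7.941 V
Power in each resistor, P = (ΔV)²/R:
  P_R1 = (9 - 7.941)²/20 = 0.05606 W
  P_R2 = (7.941 - 0)²/150 = 0.4204 W
P_total = P_R1 + P_R2 = 0.4765 W

Final answer: 0.4765 W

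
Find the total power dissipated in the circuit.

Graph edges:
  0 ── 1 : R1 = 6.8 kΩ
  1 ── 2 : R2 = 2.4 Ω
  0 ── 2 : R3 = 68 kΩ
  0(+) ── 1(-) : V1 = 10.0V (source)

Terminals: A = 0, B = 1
Nodal analysis, taking node 1 as the 0 V reference.
Source V1 fixes V_0 = 10 V.
KCL at each unknown node (sum of currents leaving = 0; resistances in Ω):
  Node 2: (V_2 - 0)/2.4 + (V_2 - 10)/68000 = 0
Collecting terms: 0.4167 × V_2 = 0.0001471  =>  V_2 = 0.0003529 V
Power in each resistor, P = (ΔV)²/R:
  P_R1 = (10 - 0)²/6800 = 0.01471 W
  P_R2 = (0 - 0.0003529)²/2.4 = 0.0000000519 W
  P_R3 = (10 - 0.0003529)²/68000 = 0.00147 W
P_total = P_R1 + P_R2 + P_R3 = 0.01618 W

Final answer: 0.01618 W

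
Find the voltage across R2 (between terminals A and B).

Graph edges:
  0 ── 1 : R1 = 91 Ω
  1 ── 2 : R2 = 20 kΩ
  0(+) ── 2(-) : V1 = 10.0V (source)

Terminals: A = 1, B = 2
R1 and R2 are in series across V1 (node 0 → node 1 → node 2), and the output A–B is taken across R2, so this is a voltage divider.
Series current: I = V1/(R1 + R2) = 10/(91 + 20000) = 10/20090 = 0.0004977 A
V_R2 = I × R2 = V1 × R2/(R1 + R2) = 10 × 20000/20090 = 9.955 V

Final answer: 9.955 V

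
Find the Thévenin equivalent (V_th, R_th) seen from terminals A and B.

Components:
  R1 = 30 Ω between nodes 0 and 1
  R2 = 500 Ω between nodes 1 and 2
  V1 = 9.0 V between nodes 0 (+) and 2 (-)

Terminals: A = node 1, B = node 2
Step 1 — V_th is the open-circuit voltage V_A - V_B (nothing connected across the terminals).
Nodal analysis, taking node 2 as the 0 V reference.
Source V1 fixes V_0 = 9 V.
KCL at each unknown node (sum of currents leaving = 0; resistances in Ω):
  Node 1: (V_1 - 9)/30 + (V_1 - 0)/500 = 0
Collecting terms: 0.03533 × V_1 = 0.3  =>  V_1 = 8.491 V
V_th = V_1 - V_2 = 8.491 - 0 = 8.491 V
Step 2 — R_th: zero the source — replace V1 by a short circuit (node 2 merges into node 0) — and find the resistance seen between A (node 1) and B (node 0).
Reduce the network between node 1 (A) and node 0 (B) by series/parallel combination:
  Rp1 = R1 ‖ R2 (parallel, both between nodes 0 and 1) = 1/(1/30 + 1/500) = 28.3 Ω
R_th = 28.3 Ω

Final answer: V_th = 8.491 V, R_th = 28.3 Ω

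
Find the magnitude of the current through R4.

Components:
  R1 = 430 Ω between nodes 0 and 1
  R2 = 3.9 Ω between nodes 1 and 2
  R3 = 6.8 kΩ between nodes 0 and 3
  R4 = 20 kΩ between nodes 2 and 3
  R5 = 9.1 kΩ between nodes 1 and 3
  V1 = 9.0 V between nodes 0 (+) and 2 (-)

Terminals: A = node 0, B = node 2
Nodal analysis, taking node 2 as the 0 V reference.
Source V1 fixes V_0 = 9 V.
KCL at each unknown node (sum of currents leaving = 0; resistances in Ω):
  Node 1: (V_1 - 9)/430 + (V_1 - 0)/3.9 + (V_1 - V_3)/9100 = 0
  Node 3: (V_3 - 9)/6800 + (V_3 - 0)/20000 + (V_3 - V_1)/9100 = 0
Collecting terms (coefficients in siemens):
  0.2588·V_1 - 0.0001099·V_3 = 0.02093
  0.0003069·V_3 - 0.0001099·V_1 = 0.001324
Determinant D = (0.2588)(0.0003069) - (-0.0001099)(-0.0001099) = 0.00007944
V_1 = [(0.02093)(0.0003069) - (-0.0001099)(0.001324)]/D = 0.0827 V
V_3 = [(0.2588)(0.001324) - (0.02093)(-0.0001099)]/D = 4.341 V
I_R4 = (V_2 - V_3)/R4 = (0 - 4.341)/20000 = -0.0002171 A
|I_R4| = 0.0002171 A

Final answer: |I_R4| = 0.0002171 A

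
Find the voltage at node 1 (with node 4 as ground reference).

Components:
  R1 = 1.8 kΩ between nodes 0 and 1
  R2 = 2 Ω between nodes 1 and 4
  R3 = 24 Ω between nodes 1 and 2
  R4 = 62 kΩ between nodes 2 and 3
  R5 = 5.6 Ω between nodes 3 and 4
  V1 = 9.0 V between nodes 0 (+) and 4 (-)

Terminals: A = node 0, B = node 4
Nodal analysis, taking node 4 as the 0 V reference.
Source V1 fixes V_0 = 9 V.
KCL at each unknown node (sum of currents leaving = 0; resistances in Ω):
  Node 1: (V_1 - 9)/1800 + (V_1 - 0)/2 + (V_1 - V_2)/24 = 0
  Node 2: (V_2 - V_1)/24 + (V_2 - V_3)/62000 = 0
  Node 3: (V_3 - V_2)/62000 + (V_3 - 0)/5.6 = 0
Collecting terms (coefficients in siemens):
  0.5422·V_1 - 0.04167·V_2 = 0.005
  0.04168·V_2 - 0.04167·V_1 - 0.00001613·V_3 = 0
  0.1786·V_3 - 0.00001613·V_2 = 0
Solving these 3 simultaneous equations (Gaussian elimination) gives:
  V_1 = 0.009989 V, V_2 = 0.009985 V, V_3 = 0.0000009018 V
The requested potential is V_1 = 0.009989 V.

Final answer: V_1 = 0.009989 V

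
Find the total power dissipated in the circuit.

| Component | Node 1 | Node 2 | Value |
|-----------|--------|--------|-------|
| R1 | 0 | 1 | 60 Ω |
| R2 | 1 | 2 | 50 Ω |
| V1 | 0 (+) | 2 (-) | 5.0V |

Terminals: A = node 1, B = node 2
Nodal analysis, taking node 2 as the 0 V reference.
Source V1 fixes V_0 = 5 V.
KCL at each unknown node (sum of currents leaving = 0; resistances in Ω):
  Node 1: (V_1 - 5)/60 + (V_1 - 0)/50 = 0
Collecting terms: 0.03667 × V_1 = 0.08333  =>  V_1 = 2.273 V
Power in each resistor, P = (ΔV)²/R:
  P_R1 = (5 - 2.273)²/60 = 0.124 W
  P_R2 = (2.273 - 0)²/50 = 0.1033 W
P_total = P_R1 + P_R2 = 0.2273 W

Final answer: 0.2273 W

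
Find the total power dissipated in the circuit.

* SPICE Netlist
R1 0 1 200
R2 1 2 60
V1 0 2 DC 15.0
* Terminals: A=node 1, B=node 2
Nodal analysis, taking node 2 as the 0 V reference.
Source V1 fixes V_0 = 15 V.
KCL at each unknown node (sum of currents leaving = 0; resistances in Ω):
  Node 1: (V_1 - 15)/200 + (V_1 - 0)/60 = 0
Collecting terms: 0.02167 × V_1 = 0.075  =>  V_1 = 3.462 V
Power in each resistor, P = (ΔV)²/R:
  P_R1 = (15 - 3.462)²/200 = 0.6657 W
  P_R2 = (3.462 - 0)²/60 = 0.1997 W
P_total = P_R1 + P_R2 = 0.8654 W

Final answer: 0.8654 W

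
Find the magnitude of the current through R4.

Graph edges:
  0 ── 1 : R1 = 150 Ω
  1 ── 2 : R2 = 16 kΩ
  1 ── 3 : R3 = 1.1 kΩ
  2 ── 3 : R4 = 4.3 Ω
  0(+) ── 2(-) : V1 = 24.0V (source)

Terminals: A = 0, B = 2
Nodal analysis, taking node 2 as the 0 V reference.
Source V1 fixes V_0 = 24 V.
KCL at each unknown node (sum of currents leaving = 0; resistances in Ω):
  Node 1: (V_1 - 24)/150 + (V_1 - 0)/16000 + (V_1 - V_3)/1100 = 0
  Node 3: (V_3 - V_1)/1100 + (V_3 - 0)/4.3 = 0
Collecting terms (coefficients in siemens):
  0.007638·V_1 - 0.0009091·V_3 = 0.16
  0.2335·V_3 - 0.0009091·V_1 = 0
Determinant D = (0.007638)(0.2335) - (-0.0009091)(-0.0009091) = 0.001782
V_1 = [(0.16)(0.2335) - (-0.0009091)(0)]/D = 20.96 V
V_3 = [(0.007638)(0) - (0.16)(-0.0009091)]/D = 0.0816 V
I_R4 = (V_2 - V_3)/R4 = (0 - 0.0816)/4.3 = -0.01898 A
|I_R4| = 0.01898 A

Final answer: |I_R4| = 0.01898 A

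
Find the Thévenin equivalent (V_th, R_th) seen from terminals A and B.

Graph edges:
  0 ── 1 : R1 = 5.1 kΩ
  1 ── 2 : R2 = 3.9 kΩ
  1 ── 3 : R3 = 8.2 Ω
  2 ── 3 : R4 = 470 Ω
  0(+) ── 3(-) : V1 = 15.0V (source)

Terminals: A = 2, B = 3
Step 1 — V_th is the open-circuit voltage V_A - V_B (nothing connected across the terminals).
Nodal analysis, taking node 3 as the 0 V reference.
Source V1 fixes V_0 = 15 V.
KCL at each unknown node (sum of currents leaving = 0; resistances in Ω):
  Node 1: (V_1 - 15)/5100 + (V_1 - V_2)/3900 + (V_1 - 0)/8.2 = 0
  Node 2: (V_2 - V_1)/3900 + (V_2 - 0)/470 = 0
Collecting terms (coefficients in siemens):
  0.1224·V_1 - 0.0002564·V_2 = 0.002941
  0.002384·V_2 - 0.0002564·V_1 = 0
Determinant D = (0.1224)(0.002384) - (-0.0002564)(-0.0002564) = 0.0002918
V_1 = [(0.002941)(0.002384) - (-0.0002564)(0)]/D = 0.02403 V
V_2 = [(0.1224)(0) - (0.002941)(-0.0002564)]/D = 0.002585 V
V_th = V_2 - V_3 = 0.002585 - 0 = 0.002585 V
Step 2 — R_th: zero the source — replace V1 by a short circuit (node 3 merges into node 0) — and find the resistance seen between A (node 2) and B (node 0).
Reduce the network between node 2 (A) and node 0 (B) by series/parallel combination:
  Rp1 = R1 ‖ R3 (parallel, both between nodes 0 and 1) = 1/(1/5100 + 1/8.2) = 8.187 Ω
  Rs1 = R2 + Rp1 (series, joined only at node 1) = 3900 + 8.187 = 3908 Ω
  Rp2 = R4 ‖ Rs1 (parallel, both between nodes 0 and 2) = 1/(1/470 + 1/3908) = 419.5 Ω
R_th = 419.5 Ω

Final answer: V_th = 0.002585 V, R_th = 419.5 Ω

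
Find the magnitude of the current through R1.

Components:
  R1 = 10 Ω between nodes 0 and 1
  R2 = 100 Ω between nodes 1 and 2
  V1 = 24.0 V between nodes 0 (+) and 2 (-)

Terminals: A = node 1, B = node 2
Nodal analysis, taking node 2 as the 0 V reference.
Source V1 fixes V_0 = 24 V.
KCL at each unknown node (sum of currents leaving = 0; resistances in Ω):
  Node 1: (V_1 - 24)/10 + (V_1 - 0)/100 = 0
Collecting terms: 0.11 × V_1 = 2.4  =>  V_1 = 21.82 V
I_R1 = (V_0 - V_1)/R1 = (24 - 21.82)/10 = 0.2182 A
|I_R1| = 0.2182 A

Final answer: |I_R1| = 0.2182 A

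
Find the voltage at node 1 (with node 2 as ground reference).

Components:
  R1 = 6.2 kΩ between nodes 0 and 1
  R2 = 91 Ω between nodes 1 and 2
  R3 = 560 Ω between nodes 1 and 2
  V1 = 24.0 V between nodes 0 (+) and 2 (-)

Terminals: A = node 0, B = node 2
Nodal analysis, taking node 2 as the 0 V reference.
Source V1 fixes V_0 = 24 V.
KCL at each unknown node (sum of currents leaving = 0; resistances in Ω):
  Node 1: (V_1 - 24)/6200 + (V_1 - 0)/91 + (V_1 - 0)/560 = 0
Collecting terms: 0.01294 × V_1 = 0.003871  =>  V_1 = 0.2992 V
The requested potential is V_1 = 0.2992 V.

Final answer: V_1 = 0.2992 V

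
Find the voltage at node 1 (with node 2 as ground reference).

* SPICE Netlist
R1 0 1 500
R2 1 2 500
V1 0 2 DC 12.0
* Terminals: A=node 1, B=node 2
Nodal analysis, taking node 2 as the 0 V reference.
Source V1 fixes V_0 = 12 V.
KCL at each unknown node (sum of currents leaving = 0; resistances in Ω):
  Node 1: (V_1 - 12)/500 + (V_1 - 0)/500 = 0
Collecting terms: 0.004 × V_1 = 0.024  =>  V_1 = 6 V
The requested potential is V_1 = 6 V.

Final answer: V_1 = 6 V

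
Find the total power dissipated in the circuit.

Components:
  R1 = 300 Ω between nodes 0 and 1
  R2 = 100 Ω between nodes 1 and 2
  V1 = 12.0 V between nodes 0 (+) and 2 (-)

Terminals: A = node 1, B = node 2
Nodal analysis, taking node 2 as the 0 V reference.
Source V1 fixes V_0 = 12 V.
KCL at each unknown node (sum of currents leaving = 0; resistances in Ω):
  Node 1: (V_1 - 12)/300 + (V_1 - 0)/100 = 0
Collecting terms: 0.01333 × V_1 = 0.04  =>  V_1 = 3 V
Power in each resistor, P = (ΔV)²/R:
  P_R1 = (12 - 3)²/300 = 0.27 W
  P_R2 = (3 - 0)²/100 = 0.09 W
P_total = P_R1 + P_R2 = 0.36 W

Final answer: 0.36 W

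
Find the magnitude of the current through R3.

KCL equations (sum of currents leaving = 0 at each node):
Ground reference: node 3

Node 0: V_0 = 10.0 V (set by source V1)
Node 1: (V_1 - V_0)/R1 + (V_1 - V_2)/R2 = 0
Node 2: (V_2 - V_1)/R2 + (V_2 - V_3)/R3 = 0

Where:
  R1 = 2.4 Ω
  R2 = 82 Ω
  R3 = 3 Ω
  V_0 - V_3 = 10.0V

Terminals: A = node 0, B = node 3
Nodal analysis, taking node 3 as the 0 V reference.
Source V1 fixes V_0 = 10 V.
KCL at each unknown node (sum of currents leaving = 0; resistances in Ω):
  Node 1: (V_1 - 10)/2.4 + (V_1 - V_2)/82 = 0
  Node 2: (V_2 - V_1)/82 + (V_2 - 0)/3 = 0
Collecting terms (coefficients in siemens):
  0.4289·V_1 - 0.0122·V_2 = 4.167
  0.3455·V_2 - 0.0122·V_1 = 0
Determinant D = (0.4289)(0.3455) - (-0.0122)(-0.0122) = 0.148
V_1 = [(4.167)(0.3455) - (-0.0122)(0)]/D = 9.725 V
V_2 = [(0.4289)(0) - (4.167)(-0.0122)]/D = 0.3432 V
I_R3 = (V_2 - V_3)/R3 = (0.3432 - 0)/3 = 0.1144 A
|I_R3| = 0.1144 A

Final answer: |I_R3| = 0.1144 A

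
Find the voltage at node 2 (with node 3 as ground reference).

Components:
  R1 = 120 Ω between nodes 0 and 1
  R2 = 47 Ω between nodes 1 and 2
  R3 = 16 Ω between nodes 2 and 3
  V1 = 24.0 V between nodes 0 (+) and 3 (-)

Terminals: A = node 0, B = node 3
Nodal analysis, taking node 3 as the 0 V reference.
Source V1 fixes V_0 = 24 V.
KCL at each unknown node (sum of currents leaving = 0; resistances in Ω):
  Node 1: (V_1 - 24)/120 + (V_1 - V_2)/47 = 0
  Node 2: (V_2 - V_1)/47 + (V_2 - 0)/16 = 0
Collecting terms (coefficients in siemens):
  0.02961·V_1 - 0.02128·V_2 = 0.2
  0.08378·V_2 - 0.02128·V_1 = 0
Determinant D = (0.02961)(0.08378) - (-0.02128)(-0.02128) = 0.002028
V_1 = [(0.2)(0.08378) - (-0.02128)(0)]/D = 8.262 V
V_2 = [(0.02961)(0) - (0.2)(-0.02128)]/D = 2.098 V
The requested potential is V_2 = 2.098 V.

Final answer: V_2 = 2.098 V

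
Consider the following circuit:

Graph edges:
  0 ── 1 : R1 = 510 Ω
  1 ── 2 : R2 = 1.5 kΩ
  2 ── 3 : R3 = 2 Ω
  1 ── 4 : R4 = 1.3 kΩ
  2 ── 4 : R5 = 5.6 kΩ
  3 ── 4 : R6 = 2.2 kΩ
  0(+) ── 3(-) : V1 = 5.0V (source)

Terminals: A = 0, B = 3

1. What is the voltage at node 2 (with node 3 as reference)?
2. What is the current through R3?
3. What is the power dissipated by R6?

Nodal analysis, taking node 3 as the 0 V reference.
Source V1 fixes V_0 = 5 V.
KCL at each unknown node (sum of currents leaving = 0; resistances in Ω):
  Node 1: (V_1 - 5)/510 + (V_1 - V_2)/1500 + (V_1 - V_4)/1300 = 0
  Node 2: (V_2 - V_1)/1500 + (V_2 - 0)/2 + (V_2 - V_4)/5600 = 0
  Node 4: (V_4 - V_1)/1300 + (V_4 - V_2)/5600 + (V_4 - 0)/2200 = 0
Collecting terms (coefficients in siemens):
  0.003397·V_1 - 0.0006667·V_2 - 0.0007692·V_4 = 0.009804
  0.5008·V_2 - 0.0006667·V_1 - 0.0001786·V_4 = 0
  0.001402·V_4 - 0.0007692·V_1 - 0.0001786·V_2 = 0
Solving these 3 simultaneous equations (Gaussian elimination) gives:
  V_1 = 3.297 V, V_2 = 0.005034 V, V_4 = 1.809 V
Part 1:
  Read off the nodal solution: V_2 = 0.005034 V
Part 2:
  I_R3 = (V_2 - V_3)/R3 = (0.005034 - 0)/2 = 0.002517 A
  Magnitude: I_R3 = 0.002517 A
Part 3:
  I_R6 = (V_3 - V_4)/R6 = (0 - 1.809)/2200 = -0.0008223 A
  P_R6 = I_R6² × R6 = (-0.0008223)² × 2200 = 0.001488 W

Final answers:
1. V_2 = 0.005034 V
2. I_R3 = 0.002517 A
3. P_R6 = 0.001488 W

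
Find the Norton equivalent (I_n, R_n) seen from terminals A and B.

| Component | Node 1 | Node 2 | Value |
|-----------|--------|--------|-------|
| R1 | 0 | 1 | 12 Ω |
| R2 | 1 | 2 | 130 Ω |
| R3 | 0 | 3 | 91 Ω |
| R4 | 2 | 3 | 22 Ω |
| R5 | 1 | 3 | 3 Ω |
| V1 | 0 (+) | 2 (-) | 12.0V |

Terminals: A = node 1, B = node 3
Find the Thévenin equivalent first; then I_n = V_th/R_th and R_n = R_th.
Step 1 — V_th is the open-circuit voltage V_A - V_B (nothing connected across the terminals).
Nodal analysis, taking node 2 as the 0 V reference.
Source V1 fixes V_0 = 12 V.
KCL at each unknown node (sum of currents leaving = 0; resistances in Ω):
  Node 1: (V_1 - 12)/12 + (V_1 - 0)/130 + (V_1 - V_3)/3 = 0
  Node 3: (V_3 - 12)/91 + (V_3 - 0)/22 + (V_3 - V_1)/3 = 0
Collecting terms (coefficients in siemens):
  0.4244·V_1 - 0.3333·V_3 = 1
  0.3898·V_3 - 0.3333·V_1 = 0.1319
Determinant D = (0.4244)(0.3898) - (-0.3333)(-0.3333) = 0.05429
V_1 = [(1)(0.3898) - (-0.3333)(0.1319)]/D = 7.989 V
V_3 = [(0.4244)(0.1319) - (1)(-0.3333)]/D = 7.17 V
V_th = V_1 - V_3 = 7.989 - 7.17 = 0.8185 V
Step 2 — R_th: zero the source — replace V1 by a short circuit (node 2 merges into node 0) — and find the resistance seen between A (node 1) and B (node 3).
Reduce the network between node 1 (A) and node 3 (B) by series/parallel combination:
  Rp1 = R1 ‖ R2 (parallel, both between nodes 0 and 1) = 1/(1/12 + 1/130) = 10.99 Ω
  Rp2 = R3 ‖ R4 (parallel, both between nodes 0 and 3) = 1/(1/91 + 1/22) = 17.72 Ω
  Rs1 = Rp1 + Rp2 (series, joined only at node 0) = 10.99 + 17.72 = 28.7 Ω
  Rp3 = R5 ‖ Rs1 (parallel, both between nodes 1 and 3) = 1/(1/3 + 1/28.7) = 2.716 Ω
R_th = 2.716 Ω
I_n = V_th/R_th = 0.8185/2.716 = 0.3014 A, and R_n = R_th = 2.716 Ω

Final answer: I_n = 0.3014 A, R_n = 2.716 Ω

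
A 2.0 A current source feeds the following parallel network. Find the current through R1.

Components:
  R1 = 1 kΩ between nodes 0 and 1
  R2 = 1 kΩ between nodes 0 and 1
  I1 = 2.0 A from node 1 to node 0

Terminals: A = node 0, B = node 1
All resistors sit directly between nodes 0 and 1, so they are in parallel and share one voltage V; the full source current 2 A splits among them.
1/R_par = 1/1000 + 1/1000 = 0.002 S  =>  R_par = 500 Ω
V = I × R_par = 2 × 500 = 1000 V
I_R1 = V/R1 = 1000/1000 = 1 A

Final answer: 1 A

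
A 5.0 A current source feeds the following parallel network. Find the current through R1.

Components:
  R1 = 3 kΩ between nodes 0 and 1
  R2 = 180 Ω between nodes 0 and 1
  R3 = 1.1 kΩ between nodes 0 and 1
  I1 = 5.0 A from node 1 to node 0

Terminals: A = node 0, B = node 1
All resistors sit directly between nodes 0 and 1, so they are in parallel and share one voltage V; the full source current 5 A splits among them.
1/R_par = 1/3000 + 1/180 + 1/1100 = 0.006798 S  =>  R_par = 147.1 Ω
V = I × R_par = 5 × 147.1 = 735.5 V
I_R1 = V/R1 = 735.5/3000 = 0.2452 A

Final answer: 0.2452 A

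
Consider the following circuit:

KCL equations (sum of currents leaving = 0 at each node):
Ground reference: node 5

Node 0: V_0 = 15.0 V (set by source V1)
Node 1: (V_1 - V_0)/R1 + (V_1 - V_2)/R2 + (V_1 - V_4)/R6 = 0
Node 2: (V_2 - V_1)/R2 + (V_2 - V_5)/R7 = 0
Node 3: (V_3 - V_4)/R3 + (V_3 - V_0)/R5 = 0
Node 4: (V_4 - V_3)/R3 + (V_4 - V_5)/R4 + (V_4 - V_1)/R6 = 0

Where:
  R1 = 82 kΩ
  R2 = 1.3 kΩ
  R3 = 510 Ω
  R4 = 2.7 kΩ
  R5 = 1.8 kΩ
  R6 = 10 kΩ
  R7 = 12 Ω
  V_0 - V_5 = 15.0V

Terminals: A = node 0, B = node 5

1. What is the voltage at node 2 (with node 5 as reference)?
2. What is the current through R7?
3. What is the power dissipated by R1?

Nodal analysis, taking node 5 as the 0 V reference.
Source V1 fixes V_0 = 15 V.
KCL at each unknown node (sum of currents leaving = 0; resistances in Ω):
  Node 1: (V_1 - 15)/82000 + (V_1 - V_2)/1300 + (V_1 - V_4)/10000 = 0
  Node 2: (V_2 - V_1)/1300 + (V_2 - 0)/12 = 0
  Node 3: (V_3 - V_4)/510 + (V_3 - 15)/1800 = 0
  Node 4: (V_4 - V_3)/510 + (V_4 - 0)/2700 + (V_4 - V_1)/10000 = 0
Collecting terms (coefficients in siemens):
  0.0008814·V_1 - 0.0007692·V_2 - 0.0001·V_4 = 0.0001829
  0.0841·V_2 - 0.0007692·V_1 = 0
  0.002516·V_3 - 0.001961·V_4 = 0.008333
  0.002431·V_4 - 0.0001·V_1 - 0.001961·V_3 = 0
Solving these 4 simultaneous equations (Gaussian elimination) gives:
  V_1 = 1.045 V, V_2 = 0.009554 V, V_3 = 9.004 V, V_4 = 7.305 V
Part 1:
  Read off the nodal solution: V_2 = 0.009554 V
Part 2:
  I_R7 = (V_2 - V_5)/R7 = (0.009554 - 0)/12 = 0.0007962 A
  Magnitude: I_R7 = 0.0007962 A
Part 3:
  I_R1 = (V_0 - V_1)/R1 = (15 - 1.045)/82000 = 0.0001702 A
  P_R1 = I_R1² × R1 = (0.0001702)² × 82000 = 0.002375 W

Final answers:
1. V_2 = 0.009554 V
2. I_R7 = 0.0007962 A
3. P_R1 = 0.002375 W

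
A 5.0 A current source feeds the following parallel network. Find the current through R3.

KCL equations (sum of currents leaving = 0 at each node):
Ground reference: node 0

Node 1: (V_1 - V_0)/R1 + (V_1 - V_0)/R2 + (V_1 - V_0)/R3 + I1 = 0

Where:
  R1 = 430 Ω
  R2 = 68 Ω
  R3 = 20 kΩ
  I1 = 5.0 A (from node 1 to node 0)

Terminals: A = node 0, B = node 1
All resistors sit directly between nodes 0 and 1, so they are in parallel and share one voltage V; the full source current 5 A splits among them.
1/R_par = 1/430 + 1/68 + 1/20000 = 0.01708 S  =>  R_par = 58.54 Ω
V = I × R_par = 5 × 58.54 = 292.7 V
I_R3 = V/R3 = 292.7/20000 = 0.01464 A

Final answer: 0.01464 A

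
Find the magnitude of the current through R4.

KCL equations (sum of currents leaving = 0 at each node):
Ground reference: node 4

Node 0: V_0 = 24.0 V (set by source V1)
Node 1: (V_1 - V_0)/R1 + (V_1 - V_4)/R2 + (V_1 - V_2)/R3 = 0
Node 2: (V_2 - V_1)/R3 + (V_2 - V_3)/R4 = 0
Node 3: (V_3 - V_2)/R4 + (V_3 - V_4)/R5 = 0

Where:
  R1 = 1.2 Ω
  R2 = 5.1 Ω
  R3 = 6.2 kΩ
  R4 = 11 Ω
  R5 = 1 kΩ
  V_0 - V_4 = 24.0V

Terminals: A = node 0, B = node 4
Nodal analysis, taking node 4 as the 0 V reference.
Source V1 fixes V_0 = 24 V.
KCL at each unknown node (sum of currents leaving = 0; resistances in Ω):
  Node 1: (V_1 - 24)/1.2 + (V_1 - 0)/5.1 + (V_1 - V_2)/6200 = 0
  Node 2: (V_2 - V_1)/6200 + (V_2 - V_3)/11 = 0
  Node 3: (V_3 - V_2)/11 + (V_3 - 0)/1000 = 0
Collecting terms (coefficients in siemens):
  1.03·V_1 - 0.0001613·V_2 = 20
  0.09107·V_2 - 0.0001613·V_1 - 0.09091·V_3 = 0
  0.09191·V_3 - 0.09091·V_2 = 0
Solving these 3 simultaneous equations (Gaussian elimination) gives:
  V_1 = 19.43 V, V_2 = 2.724 V, V_3 = 2.694 V
I_R4 = (V_2 - V_3)/R4 = (2.724 - 2.694)/11 = 0.002694 A
|I_R4| = 0.002694 A

Final answer: |I_R4| = 0.002694 A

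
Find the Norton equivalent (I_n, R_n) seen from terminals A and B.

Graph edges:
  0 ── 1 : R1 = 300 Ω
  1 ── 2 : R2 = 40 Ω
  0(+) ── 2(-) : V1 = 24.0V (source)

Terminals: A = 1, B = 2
Find the Thévenin equivalent first; then I_n = V_th/R_th and R_n = R_th.
Step 1 — V_th is the open-circuit voltage V_A - V_B (nothing connected across the terminals).
Nodal analysis, taking node 2 as the 0 V reference.
Source V1 fixes V_0 = 24 V.
KCL at each unknown node (sum of currents leaving = 0; resistances in Ω):
  Node 1: (V_1 - 24)/300 + (V_1 - 0)/40 = 0
Collecting terms: 0.02833 × V_1 = 0.08  =>  V_1 = 2.824 V
V_th = V_1 - V_2 = 2.824 - 0 = 2.824 V
Step 2 — R_th: zero the source — replace V1 by a short circuit (node 2 merges into node 0) — and find the resistance seen between A (node 1) and B (node 0).
Reduce the network between node 1 (A) and node 0 (B) by series/parallel combination:
  Rp1 = R1 ‖ R2 (parallel, both between nodes 0 and 1) = 1/(1/300 + 1/40) = 35.29 Ω
R_th = 35.29 Ω
I_n = V_th/R_th = 2.824/35.29 = 0.08 A, and R_n = R_th = 35.29 Ω

Final answer: I_n = 0.08 A, R_n = 35.29 Ω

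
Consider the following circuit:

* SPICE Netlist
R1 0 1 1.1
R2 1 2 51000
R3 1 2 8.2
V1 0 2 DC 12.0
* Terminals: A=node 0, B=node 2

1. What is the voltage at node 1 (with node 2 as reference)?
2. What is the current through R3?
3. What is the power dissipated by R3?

Nodal analysis, taking node 2 as the 0 V reference.
Source V1 fixes V_0 = 12 V.
KCL at each unknown node (sum of currents leaving = 0; resistances in Ω):
  Node 1: (V_1 - 12)/1.1 + (V_1 - 0)/51000 + (V_1 - 0)/8.2 = 0
Collecting terms: 1.031 × V_1 = 10.91  =>  V_1 = 10.58 V
Part 1:
  Read off the nodal solution: V_1 = 10.58 V
Part 2:
  I_R3 = (V_1 - V_2)/R3 = (10.58 - 0)/8.2 = 1.29 A
  Magnitude: I_R3 = 1.29 A
Part 3:
  I_R3 = (V_1 - V_2)/R3 = (10.58 - 0)/8.2 = 1.29 A
  P_R3 = I_R3² × R3 = (1.29)² × 8.2 = 13.65 W

Final answers:
1. V_1 = 10.58 V
2. I_R3 = 1.29 A
3. P_R3 = 13.65 W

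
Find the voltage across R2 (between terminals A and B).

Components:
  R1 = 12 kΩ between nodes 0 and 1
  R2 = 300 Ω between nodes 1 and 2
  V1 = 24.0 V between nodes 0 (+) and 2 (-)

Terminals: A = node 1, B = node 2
R1 and R2 are in series across V1 (node 0 → node 1 → node 2), and the output A–B is taken across R2, so this is a voltage divider.
Series current: I = V1/(R1 + R2) = 24/(12000 + 300) = 24/12300 = 0.001951 A
V_R2 = I × R2 = V1 × R2/(R1 + R2) = 24 × 300/12300 = 0.5854 V

Final answer: 0.5854 V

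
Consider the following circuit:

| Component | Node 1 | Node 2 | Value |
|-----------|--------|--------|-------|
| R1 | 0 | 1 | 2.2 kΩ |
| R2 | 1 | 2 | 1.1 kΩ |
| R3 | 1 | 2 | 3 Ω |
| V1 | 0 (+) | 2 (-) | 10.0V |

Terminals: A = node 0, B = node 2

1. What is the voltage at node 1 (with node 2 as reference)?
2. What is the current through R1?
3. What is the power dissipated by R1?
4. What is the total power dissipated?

Nodal analysis, taking node 2 as the 0 V reference.
Source V1 fixes V_0 = 10 V.
KCL at each unknown node (sum of currents leaving = 0; resistances in Ω):
  Node 1: (V_1 - 10)/2200 + (V_1 - 0)/1100 + (V_1 - 0)/3 = 0
Collecting terms: 0.3347 × V_1 = 0.004545  =>  V_1 = 0.01358 V
Part 1:
  Read off the nodal solution: V_1 = 0.01358 V
Part 2:
  I_R1 = (V_0 - V_1)/R1 = (10 - 0.01358)/2200 = 0.004539 A
  Magnitude: I_R1 = 0.004539 A
Part 3:
  I_R1 = (V_0 - V_1)/R1 = (10 - 0.01358)/2200 = 0.004539 A
  P_R1 = I_R1² × R1 = (0.004539)² × 2200 = 0.04533 W
Part 4:
  Power in each resistor, P = (ΔV)²/R:
    P_R1 = (10 - 0.01358)²/2200 = 0.04533 W
    P_R2 = (0.01358 - 0)²/1100 = 0.0000001677 W
    P_R3 = (0.01358 - 0)²/3 = 0.00006148 W
  P_total = P_R1 + P_R2 + P_R3 = 0.04539 W

Final answers:
1. V_1 = 0.01358 V
2. I_R1 = 0.004539 A
3. P_R1 = 0.04533 W
4. P_total = 0.04539 W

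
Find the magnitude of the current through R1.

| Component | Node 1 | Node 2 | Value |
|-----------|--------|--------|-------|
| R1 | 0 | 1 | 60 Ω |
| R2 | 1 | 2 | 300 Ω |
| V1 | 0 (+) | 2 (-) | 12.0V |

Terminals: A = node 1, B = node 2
Nodal analysis, taking node 2 as the 0 V reference.
Source V1 fixes V_0 = 12 V.
KCL at each unknown node (sum of currents leaving = 0; resistances in Ω):
  Node 1: (V_1 - 12)/60 + (V_1 - 0)/300 = 0
Collecting terms: 0.02 × V_1 = 0.2  =>  V_1 = 10 V
I_R1 = (V_0 - V_1)/R1 = (12 - 10)/60 = 0.03333 A
|I_R1| = 0.03333 A

Final answer: |I_R1| = 0.03333 A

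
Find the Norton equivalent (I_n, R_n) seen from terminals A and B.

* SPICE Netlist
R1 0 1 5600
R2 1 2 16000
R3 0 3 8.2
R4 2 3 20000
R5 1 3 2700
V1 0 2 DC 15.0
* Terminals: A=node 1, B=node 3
Find the Thévenin equivalent first; then I_n = V_th/R_th and R_n = R_th.
Step 1 — V_th is the open-circuit voltage V_A - V_B (nothing connected across the terminals).
Nodal analysis, taking node 2 as the 0 V reference.
Source V1 fixes V_0 = 15 V.
KCL at each unknown node (sum of currents leaving = 0; resistances in Ω):
  Node 1: (V_1 - 15)/5600 + (V_1 - 0)/16000 + (V_1 - V_3)/2700 = 0
  Node 3: (V_3 - 15)/8.2 + (V_3 - 0)/20000 + (V_3 - V_1)/2700 = 0
Collecting terms (coefficients in siemens):
  0.0006114·V_1 - 0.0003704·V_3 = 0.002679
  0.1224·V_3 - 0.0003704·V_1 = 1.829
Determinant D = (0.0006114)(0.1224) - (-0.0003704)(-0.0003704) = 0.00007469
V_1 = [(0.002679)(0.1224) - (-0.0003704)(1.829)]/D = 13.46 V
V_3 = [(0.0006114)(1.829) - (0.002679)(-0.0003704)]/D = 14.99 V
V_th = V_1 - V_3 = 13.46 - 14.99 = -1.529 V
Step 2 — R_th: zero the source — replace V1 by a short circuit (node 2 merges into node 0) — and find the resistance seen between A (node 1) and B (node 3).
Reduce the network between node 1 (A) and node 3 (B) by series/parallel combination:
  Rp1 = R1 ‖ R2 (parallel, both between nodes 0 and 1) = 1/(1/5600 + 1/16000) = 4148 Ω
  Rp2 = R3 ‖ R4 (parallel, both between nodes 0 and 3) = 1/(1/8.2 + 1/20000) = 8.197 Ω
  Rs1 = Rp1 + Rp2 (series, joined only at node 0) = 4148 + 8.197 = 4156 Ω
  Rp3 = R5 ‖ Rs1 (parallel, both between nodes 1 and 3) = 1/(1/2700 + 1/4156) = 1637 Ω
R_th = 1.637 kΩ
I_n = V_th/R_th = -1.529/1637 = -0.0009342 A, and R_n = R_th = 1.637 kΩ

Final answer: I_n = -0.0009342 A, R_n = 1.637 kΩ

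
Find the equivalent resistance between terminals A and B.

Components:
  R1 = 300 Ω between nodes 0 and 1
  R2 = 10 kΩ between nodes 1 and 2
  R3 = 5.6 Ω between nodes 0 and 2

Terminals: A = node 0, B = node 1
Reduce the network between node 0 (A) and node 1 (B) by series/parallel combination:
  Rs1 = R3 + R2 (series, joined only at node 2) = 5.6 + 10000 = 10010 Ω
  Rp1 = R1 ‖ Rs1 (parallel, both between nodes 0 and 1) = 1/(1/300 + 1/10010) = 291.3 Ω
R_eq = 291.3 Ω

Final answer: 291.3 Ω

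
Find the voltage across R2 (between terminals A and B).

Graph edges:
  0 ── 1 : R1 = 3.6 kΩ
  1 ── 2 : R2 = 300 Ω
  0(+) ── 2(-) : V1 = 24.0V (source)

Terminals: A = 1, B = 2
R1 and R2 are in series across V1 (node 0 → node 1 → node 2), and the output A–B is taken across R2, so this is a voltage divider.
Series current: I = V1/(R1 + R2) = 24/(3600 + 300) = 24/3900 = 0.006154 A
V_R2 = I × R2 = V1 × R2/(R1 + R2) = 24 × 300/3900 = 1.846 V

Final answer: 1.846 V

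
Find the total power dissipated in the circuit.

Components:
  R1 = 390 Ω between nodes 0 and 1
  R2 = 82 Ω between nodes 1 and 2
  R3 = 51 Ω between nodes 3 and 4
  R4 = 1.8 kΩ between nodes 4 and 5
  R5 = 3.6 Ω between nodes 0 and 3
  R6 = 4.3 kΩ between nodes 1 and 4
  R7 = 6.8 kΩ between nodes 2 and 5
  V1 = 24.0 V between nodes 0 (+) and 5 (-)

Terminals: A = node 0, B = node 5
Nodal analysis, taking node 5 as the 0 V reference.
Source V1 fixes V_0 = 24 V.
KCL at each unknown node (sum of currents leaving = 0; resistances in Ω):
  Node 1: (V_1 - 24)/390 + (V_1 - V_2)/82 + (V_1 - V_4)/4300 = 0
  Node 2: (V_2 - V_1)/82 + (V_2 - 0)/6800 = 0
  Node 3: (V_3 - V_4)/51 + (V_3 - 24)/3.6 = 0
  Node 4: (V_4 - V_3)/51 + (V_4 - 0)/1800 + (V_4 - V_1)/4300 = 0
Collecting terms (coefficients in siemens):
  0.01499·V_1 - 0.0122·V_2 - 0.0002326·V_4 = 0.06154
  0.01234·V_2 - 0.0122·V_1 = 0
  0.2974·V_3 - 0.01961·V_4 = 6.667
  0.0204·V_4 - 0.0002326·V_1 - 0.01961·V_3 = 0
Solving these 4 simultaneous equations (Gaussian elimination) gives:
  V_1 = 22.76 V, V_2 = 22.49 V, V_3 = 23.95 V, V_4 = 23.29 V
Power in each resistor, P = (ΔV)²/R:
  P_R1 = (24 - 22.76)²/390 = 0.003954 W
  P_R2 = (22.76 - 22.49)²/82 = 0.0008967 W
  P_R3 = (23.95 - 23.29)²/51 = 0.008699 W
  P_R4 = (23.29 - 0)²/1800 = 0.3013 W
  P_R5 = (24 - 23.95)²/3.6 = 0.000614 W
  P_R6 = (22.76 - 23.29)²/4300 = 0.000065 W
  P_R7 = (22.49 - 0)²/6800 = 0.07436 W
P_total = P_R1 + P_R2 + P_R3 + P_R4 + P_R5 + P_R6 + P_R7 = 0.3899 W

Final answer: 0.3899 W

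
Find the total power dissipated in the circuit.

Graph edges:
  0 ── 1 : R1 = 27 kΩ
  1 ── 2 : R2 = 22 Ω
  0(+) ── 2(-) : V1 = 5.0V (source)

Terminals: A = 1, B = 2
Nodal analysis, taking node 2 as the 0 V reference.
Source V1 fixes V_0 = 5 V.
KCL at each unknown node (sum of currents leaving = 0; resistances in Ω):
  Node 1: (V_1 - 5)/27000 + (V_1 - 0)/22 = 0
Collecting terms: 0.04549 × V_1 = 0.0001852  =>  V_1 = 0.004071 V
Power in each resistor, P = (ΔV)²/R:
  P_R1 = (5 - 0.004071)²/27000 = 0.0009244 W
  P_R2 = (0.004071 - 0)²/22 = 0.0000007532 W
P_total = P_R1 + P_R2 = 0.0009252 W

Final answer: 0.0009252 W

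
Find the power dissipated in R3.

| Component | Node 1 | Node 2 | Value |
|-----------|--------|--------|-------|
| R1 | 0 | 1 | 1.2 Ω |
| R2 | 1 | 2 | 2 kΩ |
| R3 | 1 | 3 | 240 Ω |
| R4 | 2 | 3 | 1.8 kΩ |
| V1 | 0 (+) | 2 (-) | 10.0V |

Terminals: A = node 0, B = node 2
Nodal analysis, taking node 2 as the 0 V reference.
Source V1 fixes V_0 = 10 V.
KCL at each unknown node (sum of currents leaving = 0; resistances in Ω):
  Node 1: (V_1 - 10)/1.2 + (V_1 - 0)/2000 + (V_1 - V_3)/240 = 0
  Node 3: (V_3 - V_1)/240 + (V_3 - 0)/1800 = 0
Collecting terms (coefficients in siemens):
  0.838·V_1 - 0.004167·V_3 = 8.333
  0.004722·V_3 - 0.004167·V_1 = 0
Determinant D = (0.838)(0.004722) - (-0.004167)(-0.004167) = 0.00394
V_1 = [(8.333)(0.004722) - (-0.004167)(0)]/D = 9.988 V
V_3 = [(0.838)(0) - (8.333)(-0.004167)]/D = 8.813 V
I_R3 = (V_1 - V_3)/R3 = (9.988 - 8.813)/240 = 0.004896 A
P_R3 = I_R3² × R3 = (0.004896)² × 240 = 0.005753 W

Final answer: 0.005753 W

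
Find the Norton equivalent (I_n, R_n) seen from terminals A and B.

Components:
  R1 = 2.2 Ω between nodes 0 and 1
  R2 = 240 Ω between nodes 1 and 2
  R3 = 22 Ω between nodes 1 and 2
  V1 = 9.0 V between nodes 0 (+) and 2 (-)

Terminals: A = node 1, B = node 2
Find the Thévenin equivalent first; then I_n = V_th/R_th and R_n = R_th.
Step 1 — V_th is the open-circuit voltage V_A - V_B (nothing connected across the terminals).
Nodal analysis, taking node 2 as the 0 V reference.
Source V1 fixes V_0 = 9 V.
KCL at each unknown node (sum of currents leaving = 0; resistances in Ω):
  Node 1: (V_1 - 9)/2.2 + (V_1 - 0)/240 + (V_1 - 0)/22 = 0
Collecting terms: 0.5042 × V_1 = 4.091  =>  V_1 = 8.114 V
V_th = V_1 - V_2 = 8.114 - 0 = 8.114 V
Step 2 — R_th: zero the source — replace V1 by a short circuit (node 2 merges into node 0) — and find the resistance seen between A (node 1) and B (node 0).
Reduce the network between node 1 (A) and node 0 (B) by series/parallel combination:
  Rp1 = R1 ‖ R2 ‖ R3 (parallel, all between nodes 0 and 1) = 1/(1/2.2 + 1/240 + 1/22) = 1.983 Ω
R_th = 1.983 Ω
I_n = V_th/R_th = 8.114/1.983 = 4.091 A, and R_n = R_th = 1.983 Ω

Final answer: I_n = 4.091 A, R_n = 1.983 Ω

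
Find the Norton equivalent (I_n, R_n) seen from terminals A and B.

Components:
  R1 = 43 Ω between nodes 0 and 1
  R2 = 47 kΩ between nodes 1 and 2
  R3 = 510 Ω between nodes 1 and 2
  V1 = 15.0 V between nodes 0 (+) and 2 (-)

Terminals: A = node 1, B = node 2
Find the Thévenin equivalent first; then I_n = V_th/R_th and R_n = R_th.
Step 1 — V_th is the open-circuit voltage V_A - V_B (nothing connected across the terminals).
Nodal analysis, taking node 2 as the 0 V reference.
Source V1 fixes V_0 = 15 V.
KCL at each unknown node (sum of currents leaving = 0; resistances in Ω):
  Node 1: (V_1 - 15)/43 + (V_1 - 0)/47000 + (V_1 - 0)/510 = 0
Collecting terms: 0.02524 × V_1 = 0.3488  =>  V_1 = 13.82 V
V_th = V_1 - V_2 = 13.82 - 0 = 13.82 V
Step 2 — R_th: zero the source — replace V1 by a short circuit (node 2 merges into node 0) — and find the resistance seen between A (node 1) and B (node 0).
Reduce the network between node 1 (A) and node 0 (B) by series/parallel combination:
  Rp1 = R1 ‖ R2 ‖ R3 (parallel, all between nodes 0 and 1) = 1/(1/43 + 1/47000 + 1/510) = 39.62 Ω
R_th = 39.62 Ω
I_n = V_th/R_th = 13.82/39.62 = 0.3488 A, and R_n = R_th = 39.62 Ω

Final answer: I_n = 0.3488 A, R_n = 39.62 Ω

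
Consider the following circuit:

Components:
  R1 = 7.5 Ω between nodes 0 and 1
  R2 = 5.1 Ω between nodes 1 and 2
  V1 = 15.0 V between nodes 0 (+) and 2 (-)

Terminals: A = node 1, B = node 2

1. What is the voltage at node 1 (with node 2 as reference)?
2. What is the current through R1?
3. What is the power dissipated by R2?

Nodal analysis, taking node 2 as the 0 V reference.
Source V1 fixes V_0 = 15 V.
KCL at each unknown node (sum of currents leaving = 0; resistances in Ω):
  Node 1: (V_1 - 15)/7.5 + (V_1 - 0)/5.1 = 0
Collecting terms: 0.3294 × V_1 = 2  =>  V_1 = 6.071 V
Part 1:
  Read off the nodal solution: V_1 = 6.071 V
Part 2:
  I_R1 = (V_0 - V_1)/R1 = (15 - 6.071)/7.5 = 1.19 A
  Magnitude: I_R1 = 1.19 A
Part 3:
  I_R2 = (V_1 - V_2)/R2 = (6.071 - 0)/5.1 = 1.19 A
  P_R2 = I_R2² × R2 = (1.19)² × 5.1 = 7.228 W

Final answers:
1. V_1 = 6.071 V
2. I_R1 = 1.19 A
3. P_R2 = 7.228 W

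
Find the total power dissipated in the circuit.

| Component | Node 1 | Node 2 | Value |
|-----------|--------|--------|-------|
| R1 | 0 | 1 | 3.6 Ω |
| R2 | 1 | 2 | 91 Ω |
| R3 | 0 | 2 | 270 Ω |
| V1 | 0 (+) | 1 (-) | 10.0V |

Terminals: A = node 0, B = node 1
Nodal analysis, taking node 1 as the 0 V reference.
Source V1 fixes V_0 = 10 V.
KCL at each unknown node (sum of currents leaving = 0; resistances in Ω):
  Node 2: (V_2 - 0)/91 + (V_2 - 10)/270 = 0
Collecting terms: 0.01469 × V_2 = 0.03704  =>  V_2 = 2.521 V
Power in each resistor, P = (ΔV)²/R:
  P_R1 = (10 - 0)²/3.6 = 27.78 W
  P_R2 = (0 - 2.521)²/91 = 0.06983 W
  P_R3 = (10 - 2.521)²/270 = 0.2072 W
P_total = P_R1 + P_R2 + P_R3 = 28.05 W

Final answer: 28.05 W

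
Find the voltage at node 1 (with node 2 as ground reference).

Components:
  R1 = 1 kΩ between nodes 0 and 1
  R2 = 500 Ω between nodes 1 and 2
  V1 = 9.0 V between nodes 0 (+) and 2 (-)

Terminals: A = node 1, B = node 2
Nodal analysis, taking node 2 as the 0 V reference.
Source V1 fixes V_0 = 9 V.
KCL at each unknown node (sum of currents leaving = 0; resistances in Ω):
  Node 1: (V_1 - 9)/1000 + (V_1 - 0)/500 = 0
Collecting terms: 0.003 × V_1 = 0.009  =>  V_1 = 3 V
The requested potential is V_1 = 3 V.

Final answer: V_1 = 3 V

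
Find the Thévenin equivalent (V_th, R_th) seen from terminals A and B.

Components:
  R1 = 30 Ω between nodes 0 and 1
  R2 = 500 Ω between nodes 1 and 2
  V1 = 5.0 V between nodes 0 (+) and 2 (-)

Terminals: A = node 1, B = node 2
Step 1 — V_th is the open-circuit voltage V_A - V_B (nothing connected across the terminals).
Nodal analysis, taking node 2 as the 0 V reference.
Source V1 fixes V_0 = 5 V.
KCL at each unknown node (sum of currents leaving = 0; resistances in Ω):
  Node 1: (V_1 - 5)/30 + (V_1 - 0)/500 = 0
Collecting terms: 0.03533 × V_1 = 0.1667  =>  V_1 = 4.717 V
V_th = V_1 - V_2 = 4.717 - 0 = 4.717 V
Step 2 — R_th: zero the source — replace V1 by a short circuit (node 2 merges into node 0) — and find the resistance seen between A (node 1) and B (node 0).
Reduce the network between node 1 (A) and node 0 (B) by series/parallel combination:
  Rp1 = R1 ‖ R2 (parallel, both between nodes 0 and 1) = 1/(1/30 + 1/500) = 28.3 Ω
R_th = 28.3 Ω

Final answer: V_th = 4.717 V, R_th = 28.3 Ω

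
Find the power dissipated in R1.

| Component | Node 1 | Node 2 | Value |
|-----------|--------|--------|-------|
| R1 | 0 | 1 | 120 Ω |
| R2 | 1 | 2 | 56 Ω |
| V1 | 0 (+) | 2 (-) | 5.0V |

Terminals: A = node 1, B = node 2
Nodal analysis, taking node 2 as the 0 V reference.
Source V1 fixes V_0 = 5 V.
KCL at each unknown node (sum of currents leaving = 0; resistances in Ω):
  Node 1: (V_1 - 5)/120 + (V_1 - 0)/56 = 0
Collecting terms: 0.02619 × V_1 = 0.04167  =>  V_1 = 1.591 V
I_R1 = (V_0 - V_1)/R1 = (5 - 1.591)/120 = 0.02841 A
P_R1 = I_R1² × R1 = (0.02841)² × 120 = 0.09685 W

Final answer: 0.09685 W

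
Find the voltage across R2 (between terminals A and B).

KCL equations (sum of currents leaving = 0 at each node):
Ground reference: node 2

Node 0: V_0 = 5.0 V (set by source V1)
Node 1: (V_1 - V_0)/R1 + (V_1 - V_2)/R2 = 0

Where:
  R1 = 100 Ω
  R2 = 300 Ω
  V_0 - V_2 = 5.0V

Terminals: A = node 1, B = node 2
R1 and R2 are in series across V1 (node 0 → node 1 → node 2), and the output A–B is taken across R2, so this is a voltage divider.
Series current: I = V1/(R1 + R2) = 5/(100 + 300) = 5/400 = 0.0125 A
V_R2 = I × R2 = V1 × R2/(R1 + R2) = 5 × 300/400 = 3.75 V

Final answer: 3.75 V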